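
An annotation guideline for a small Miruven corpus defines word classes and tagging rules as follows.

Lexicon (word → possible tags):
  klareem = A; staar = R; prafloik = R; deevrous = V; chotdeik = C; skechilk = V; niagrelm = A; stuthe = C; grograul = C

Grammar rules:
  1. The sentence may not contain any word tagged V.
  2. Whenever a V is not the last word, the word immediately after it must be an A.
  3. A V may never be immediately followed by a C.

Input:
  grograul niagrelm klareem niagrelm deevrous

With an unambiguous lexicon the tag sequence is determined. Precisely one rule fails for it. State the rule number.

1

Fixed tagging: C A A A V.
Rule check: R1 fails, R2 ok, R3 ok.
Only rule 1 fails.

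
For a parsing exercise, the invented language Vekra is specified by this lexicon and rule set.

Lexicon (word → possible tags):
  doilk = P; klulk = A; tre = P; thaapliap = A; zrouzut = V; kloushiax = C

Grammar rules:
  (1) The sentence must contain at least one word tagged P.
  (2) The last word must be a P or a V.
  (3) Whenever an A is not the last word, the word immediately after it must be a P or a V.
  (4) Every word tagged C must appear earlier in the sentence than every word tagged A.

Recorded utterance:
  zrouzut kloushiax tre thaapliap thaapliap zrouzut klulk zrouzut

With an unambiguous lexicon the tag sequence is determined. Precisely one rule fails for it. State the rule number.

Fixed tagging: V C P A A V A V.
Checking each rule: R1 pass, R2 pass, R3 fail, R4 pass.
Only rule 3 fails.

3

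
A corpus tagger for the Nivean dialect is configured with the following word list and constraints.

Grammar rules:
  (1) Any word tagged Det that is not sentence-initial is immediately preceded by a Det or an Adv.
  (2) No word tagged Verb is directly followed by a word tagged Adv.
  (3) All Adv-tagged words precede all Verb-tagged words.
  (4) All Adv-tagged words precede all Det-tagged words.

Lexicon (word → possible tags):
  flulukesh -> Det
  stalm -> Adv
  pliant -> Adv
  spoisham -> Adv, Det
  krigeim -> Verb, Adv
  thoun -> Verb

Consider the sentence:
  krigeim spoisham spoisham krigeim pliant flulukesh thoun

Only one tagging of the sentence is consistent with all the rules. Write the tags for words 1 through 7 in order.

Candidates per position — 1:krigeim {Verb,Adv}; 2:spoisham {Adv,Det}; 3:spoisham {Adv,Det}; 4:krigeim {Verb,Adv}; 5:pliant {Adv}; 6:flulukesh {Det}; 7:thoun {Verb}.
If word 1 were Verb, no tagging could satisfy rule 3; so word 1 is Adv.
If word 2 were Det, no tagging could satisfy rule 4; so word 2 is Adv.
If word 3 were Det, no tagging could satisfy rule 4; so word 3 is Adv.
If word 4 were Verb, no tagging could satisfy rule 2; so word 4 is Adv.
That leaves exactly one tagging: Adv Adv Adv Adv Adv Det Verb.
Rule-by-rule: rule 1 satisfied; rule 2 satisfied; rule 3 satisfied; rule 4 satisfied.

Adv Adv Adv Adv Adv Det Verb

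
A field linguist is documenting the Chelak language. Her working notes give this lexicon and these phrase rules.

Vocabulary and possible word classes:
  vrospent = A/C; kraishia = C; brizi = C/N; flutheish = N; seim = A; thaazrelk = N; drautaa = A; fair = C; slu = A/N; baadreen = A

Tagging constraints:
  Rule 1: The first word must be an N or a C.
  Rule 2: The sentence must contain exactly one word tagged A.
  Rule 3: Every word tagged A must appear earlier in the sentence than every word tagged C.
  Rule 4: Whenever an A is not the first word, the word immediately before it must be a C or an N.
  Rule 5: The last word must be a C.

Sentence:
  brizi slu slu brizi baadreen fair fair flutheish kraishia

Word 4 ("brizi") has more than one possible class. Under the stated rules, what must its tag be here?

N

Candidates per position — 1:brizi {C,N}; 2:slu {A,N}; 3:slu {A,N}; 4:brizi {C,N}; 5:baadreen {A}; 6:fair {C}; 7:fair {C}; 8:flutheish {N}; 9:kraishia {C}.
If word 1 were C, no tagging could satisfy rule 3; so word 1 is N.
If word 2 were A, no tagging could satisfy rule 2; so word 2 is N.
If word 3 were A, no tagging could satisfy rule 2; so word 3 is N.
If word 4 were C, no tagging could satisfy rule 3; so word 4 is N.
That leaves exactly one tagging: N N N N A C C N C.
Checking: rule 1 holds; rule 2 holds; rule 3 holds; rule 4 holds; rule 5 holds.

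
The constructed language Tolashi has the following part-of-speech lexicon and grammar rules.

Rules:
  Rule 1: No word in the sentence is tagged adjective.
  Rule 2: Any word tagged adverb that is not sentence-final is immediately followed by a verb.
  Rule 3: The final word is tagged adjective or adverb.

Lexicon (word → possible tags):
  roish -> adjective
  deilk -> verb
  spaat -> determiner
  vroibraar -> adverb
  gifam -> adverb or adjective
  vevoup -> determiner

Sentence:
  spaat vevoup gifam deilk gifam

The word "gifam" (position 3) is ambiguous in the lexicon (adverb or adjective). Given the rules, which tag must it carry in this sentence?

adverb

Candidates per position — 1:spaat {determiner}; 2:vevoup {determiner}; 3:gifam {adverb,adjective}; 4:deilk {verb}; 5:gifam {adverb,adjective}.
Position 3: adjective is ruled out by rule 1; that leaves adverb.
Position 5: adjective is ruled out by rule 1; that leaves adverb.
That leaves exactly one tagging: determiner determiner adverb verb adverb.
Rule-by-rule: rule 1 ✓; rule 2 ✓; rule 3 ✓.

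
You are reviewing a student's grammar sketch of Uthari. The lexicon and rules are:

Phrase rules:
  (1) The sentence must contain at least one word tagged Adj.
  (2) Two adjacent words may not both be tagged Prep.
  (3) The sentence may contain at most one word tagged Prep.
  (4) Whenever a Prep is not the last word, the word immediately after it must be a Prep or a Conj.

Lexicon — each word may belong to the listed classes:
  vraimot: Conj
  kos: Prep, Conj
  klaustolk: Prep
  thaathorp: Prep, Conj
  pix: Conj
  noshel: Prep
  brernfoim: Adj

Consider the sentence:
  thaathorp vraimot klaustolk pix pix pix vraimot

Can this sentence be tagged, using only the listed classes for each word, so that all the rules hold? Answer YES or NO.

NO

Candidates per position — 1:thaathorp {Prep,Conj}; 2:vraimot {Conj}; 3:klaustolk {Prep}; 4:pix {Conj}; 5:pix {Conj}; 6:pix {Conj}; 7:vraimot {Conj}.
Rule 1 cannot be satisfied by any choice of tags from the lexicon.
So there is no consistent tagging.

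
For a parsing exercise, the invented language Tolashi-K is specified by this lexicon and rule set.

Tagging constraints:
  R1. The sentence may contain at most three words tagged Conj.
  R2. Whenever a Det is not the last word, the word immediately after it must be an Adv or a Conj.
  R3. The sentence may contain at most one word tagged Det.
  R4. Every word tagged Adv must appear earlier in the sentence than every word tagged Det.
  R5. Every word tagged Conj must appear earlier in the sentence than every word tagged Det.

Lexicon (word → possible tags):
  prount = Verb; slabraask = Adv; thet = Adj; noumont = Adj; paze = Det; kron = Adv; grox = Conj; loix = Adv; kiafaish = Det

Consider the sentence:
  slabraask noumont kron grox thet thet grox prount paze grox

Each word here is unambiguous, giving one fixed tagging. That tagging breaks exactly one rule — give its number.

Fixed tagging: Adv Adj Adv Conj Adj Adj Conj Verb Det Conj.
Applying the rules: R1 pass, R2 pass, R3 pass, R4 pass, R5 fail.
Only rule 5 fails.

5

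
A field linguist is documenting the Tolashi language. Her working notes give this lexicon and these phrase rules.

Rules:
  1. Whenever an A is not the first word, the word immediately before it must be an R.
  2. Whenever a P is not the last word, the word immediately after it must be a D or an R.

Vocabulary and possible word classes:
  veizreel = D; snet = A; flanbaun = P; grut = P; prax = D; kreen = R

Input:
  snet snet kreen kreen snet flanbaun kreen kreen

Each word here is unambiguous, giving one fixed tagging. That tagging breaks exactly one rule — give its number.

1

Fixed tagging: A A R R A P R R.
Rule check: R1 violated, R2 holds.
Only rule 1 fails.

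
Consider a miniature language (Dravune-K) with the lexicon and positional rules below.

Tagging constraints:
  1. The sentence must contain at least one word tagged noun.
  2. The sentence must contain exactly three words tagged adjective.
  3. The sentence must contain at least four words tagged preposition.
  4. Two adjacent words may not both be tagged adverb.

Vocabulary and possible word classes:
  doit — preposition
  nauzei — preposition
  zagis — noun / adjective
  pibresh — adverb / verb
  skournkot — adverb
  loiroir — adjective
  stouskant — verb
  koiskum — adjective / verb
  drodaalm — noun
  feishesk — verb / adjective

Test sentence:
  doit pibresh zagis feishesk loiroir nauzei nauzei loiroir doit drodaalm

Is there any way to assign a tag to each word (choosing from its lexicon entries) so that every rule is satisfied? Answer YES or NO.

Candidates per position — 1:doit {preposition}; 2:pibresh {adverb,verb}; 3:zagis {noun,adjective}; 4:feishesk {verb,adjective}; 5:loiroir {adjective}; 6:nauzei {preposition}; 7:nauzei {preposition}; 8:loiroir {adjective}; 9:doit {preposition}; 10:drodaalm {noun}.
One satisfying assignment: preposition verb noun adjective adjective preposition preposition adjective preposition noun.
Verifying each rule — rule 1 holds; rule 2 holds; rule 3 holds; rule 4 holds.

YES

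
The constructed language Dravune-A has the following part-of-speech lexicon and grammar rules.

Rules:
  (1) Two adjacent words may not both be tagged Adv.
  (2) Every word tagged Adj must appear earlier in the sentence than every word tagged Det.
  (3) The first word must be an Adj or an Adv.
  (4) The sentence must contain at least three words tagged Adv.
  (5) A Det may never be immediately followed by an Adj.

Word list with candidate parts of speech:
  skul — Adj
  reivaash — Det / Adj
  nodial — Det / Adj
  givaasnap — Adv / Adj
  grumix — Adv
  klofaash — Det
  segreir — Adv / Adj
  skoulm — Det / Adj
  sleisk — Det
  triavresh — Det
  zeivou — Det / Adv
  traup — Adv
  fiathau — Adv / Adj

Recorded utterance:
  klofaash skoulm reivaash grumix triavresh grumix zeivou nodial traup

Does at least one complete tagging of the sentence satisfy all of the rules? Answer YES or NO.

Candidates per position — 1:klofaash {Det}; 2:skoulm {Det,Adj}; 3:reivaash {Det,Adj}; 4:grumix {Adv}; 5:triavresh {Det}; 6:grumix {Adv}; 7:zeivou {Det,Adv}; 8:nodial {Det,Adj}; 9:traup {Adv}.
Rule 3 cannot be satisfied by any choice of tags from the lexicon.
So there is no consistent tagging.

NO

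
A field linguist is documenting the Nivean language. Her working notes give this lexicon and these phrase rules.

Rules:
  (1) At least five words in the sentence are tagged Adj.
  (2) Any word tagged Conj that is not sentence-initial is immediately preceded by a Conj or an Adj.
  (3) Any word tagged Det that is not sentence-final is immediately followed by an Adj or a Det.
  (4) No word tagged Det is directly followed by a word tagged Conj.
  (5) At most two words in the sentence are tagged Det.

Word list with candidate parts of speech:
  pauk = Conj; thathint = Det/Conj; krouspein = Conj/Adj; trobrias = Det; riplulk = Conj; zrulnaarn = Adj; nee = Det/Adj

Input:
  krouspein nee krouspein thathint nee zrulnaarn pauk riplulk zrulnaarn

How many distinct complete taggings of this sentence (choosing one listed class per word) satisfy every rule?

10

Candidates per position — 1:krouspein {Conj,Adj}; 2:nee {Det,Adj}; 3:krouspein {Conj,Adj}; 4:thathint {Det,Conj}; 5:nee {Det,Adj}; 6:zrulnaarn {Adj}; 7:pauk {Conj}; 8:riplulk {Conj}; 9:zrulnaarn {Adj}.
There are 32 candidate sequences in total.
Checking each against the rules leaves 10 sequences.
Count = 10.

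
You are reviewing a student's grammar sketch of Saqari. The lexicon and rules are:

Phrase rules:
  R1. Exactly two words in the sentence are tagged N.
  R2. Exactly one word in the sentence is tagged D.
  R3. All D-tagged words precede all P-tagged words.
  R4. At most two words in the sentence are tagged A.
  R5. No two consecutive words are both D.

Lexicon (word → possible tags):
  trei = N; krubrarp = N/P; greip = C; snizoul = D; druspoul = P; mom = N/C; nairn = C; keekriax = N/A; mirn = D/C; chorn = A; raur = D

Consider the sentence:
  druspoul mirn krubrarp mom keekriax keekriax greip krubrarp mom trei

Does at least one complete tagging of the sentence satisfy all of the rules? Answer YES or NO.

Candidates per position — 1:druspoul {P}; 2:mirn {D,C}; 3:krubrarp {N,P}; 4:mom {N,C}; 5:keekriax {N,A}; 6:keekriax {N,A}; 7:greip {C}; 8:krubrarp {N,P}; 9:mom {N,C}; 10:trei {N}.
Every candidate sequence violates at least one rule; no consistent tagging exists.

NO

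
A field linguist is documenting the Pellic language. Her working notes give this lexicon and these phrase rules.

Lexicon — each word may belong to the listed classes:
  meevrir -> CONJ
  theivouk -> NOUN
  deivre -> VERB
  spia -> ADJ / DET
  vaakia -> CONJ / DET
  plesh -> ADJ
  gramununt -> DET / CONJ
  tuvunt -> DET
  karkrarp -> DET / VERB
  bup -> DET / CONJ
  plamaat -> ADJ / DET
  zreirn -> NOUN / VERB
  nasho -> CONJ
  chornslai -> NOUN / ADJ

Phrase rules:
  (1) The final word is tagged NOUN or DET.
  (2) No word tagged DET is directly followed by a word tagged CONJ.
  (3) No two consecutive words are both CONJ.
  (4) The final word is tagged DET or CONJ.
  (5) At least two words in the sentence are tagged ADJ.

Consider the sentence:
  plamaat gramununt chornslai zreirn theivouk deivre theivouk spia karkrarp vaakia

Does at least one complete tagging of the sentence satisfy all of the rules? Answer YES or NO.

YES

Candidates per position — 1:plamaat {ADJ,DET}; 2:gramununt {DET,CONJ}; 3:chornslai {NOUN,ADJ}; 4:zreirn {NOUN,VERB}; 5:theivouk {NOUN}; 6:deivre {VERB}; 7:theivouk {NOUN}; 8:spia {ADJ,DET}; 9:karkrarp {DET,VERB}; 10:vaakia {CONJ,DET}.
One satisfying assignment: ADJ CONJ ADJ NOUN NOUN VERB NOUN DET DET DET.
Checking: rule 1 satisfied; rule 2 satisfied; rule 3 satisfied; rule 4 satisfied; rule 5 satisfied.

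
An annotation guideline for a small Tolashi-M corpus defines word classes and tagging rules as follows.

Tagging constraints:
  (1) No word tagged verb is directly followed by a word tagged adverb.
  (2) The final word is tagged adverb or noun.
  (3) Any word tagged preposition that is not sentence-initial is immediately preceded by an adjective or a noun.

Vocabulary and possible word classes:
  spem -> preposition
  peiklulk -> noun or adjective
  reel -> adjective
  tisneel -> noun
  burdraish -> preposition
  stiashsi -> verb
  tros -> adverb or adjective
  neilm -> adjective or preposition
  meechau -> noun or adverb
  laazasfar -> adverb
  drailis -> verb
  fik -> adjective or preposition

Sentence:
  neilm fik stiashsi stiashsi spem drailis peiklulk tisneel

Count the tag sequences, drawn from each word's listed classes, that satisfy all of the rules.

Candidates per position — 1:neilm {adjective,preposition}; 2:fik {adjective,preposition}; 3:stiashsi {verb}; 4:stiashsi {verb}; 5:spem {preposition}; 6:drailis {verb}; 7:peiklulk {noun,adjective}; 8:tisneel {noun}.
There are 8 candidate sequences in total.
Rule 3 cannot be satisfied by any choice of tags from the lexicon.
So there is no consistent tagging.
Count = 0.

0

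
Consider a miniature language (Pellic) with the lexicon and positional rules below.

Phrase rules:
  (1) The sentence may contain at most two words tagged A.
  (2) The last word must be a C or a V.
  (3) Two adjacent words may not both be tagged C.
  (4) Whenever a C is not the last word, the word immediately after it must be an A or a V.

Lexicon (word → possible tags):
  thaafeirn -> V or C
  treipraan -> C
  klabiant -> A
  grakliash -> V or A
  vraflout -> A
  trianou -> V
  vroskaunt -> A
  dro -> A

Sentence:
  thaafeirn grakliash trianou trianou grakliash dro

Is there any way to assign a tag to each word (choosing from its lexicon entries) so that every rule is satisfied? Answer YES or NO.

Candidates per position — 1:thaafeirn {V,C}; 2:grakliash {V,A}; 3:trianou {V}; 4:trianou {V}; 5:grakliash {V,A}; 6:dro {A}.
Rule 2 cannot be satisfied by any choice of tags from the lexicon.
So there is no consistent tagging.

NO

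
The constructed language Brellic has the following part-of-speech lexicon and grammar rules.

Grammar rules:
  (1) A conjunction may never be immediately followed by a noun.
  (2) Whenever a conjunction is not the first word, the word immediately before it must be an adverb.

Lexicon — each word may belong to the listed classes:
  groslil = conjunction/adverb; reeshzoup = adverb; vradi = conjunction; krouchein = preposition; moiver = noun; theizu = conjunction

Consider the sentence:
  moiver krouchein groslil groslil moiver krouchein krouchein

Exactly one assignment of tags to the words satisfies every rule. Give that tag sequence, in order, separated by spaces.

noun preposition adverb adverb noun preposition preposition

Candidates per position — 1:moiver {noun}; 2:krouchein {preposition}; 3:groslil {conjunction,adverb}; 4:groslil {conjunction,adverb}; 5:moiver {noun}; 6:krouchein {preposition}; 7:krouchein {preposition}.
Word 3 cannot be conjunction — rule 2 would then fail for every completion. It is adverb.
Word 4 cannot be conjunction — rule 1 would then fail for every completion. It is adverb.
So the tagging must be: noun preposition adverb adverb noun preposition preposition.
Check: rule 1 holds; rule 2 holds.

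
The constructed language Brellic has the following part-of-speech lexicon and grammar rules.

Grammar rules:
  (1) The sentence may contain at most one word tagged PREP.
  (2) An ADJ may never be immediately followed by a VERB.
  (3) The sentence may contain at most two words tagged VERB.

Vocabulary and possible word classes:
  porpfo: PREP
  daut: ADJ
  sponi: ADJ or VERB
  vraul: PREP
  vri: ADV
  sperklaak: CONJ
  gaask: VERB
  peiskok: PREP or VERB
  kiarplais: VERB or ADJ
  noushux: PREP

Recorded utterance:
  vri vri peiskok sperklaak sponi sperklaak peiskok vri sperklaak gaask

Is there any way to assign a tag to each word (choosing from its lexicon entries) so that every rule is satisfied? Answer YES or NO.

YES

Candidates per position — 1:vri {ADV}; 2:vri {ADV}; 3:peiskok {PREP,VERB}; 4:sperklaak {CONJ}; 5:sponi {ADJ,VERB}; 6:sperklaak {CONJ}; 7:peiskok {PREP,VERB}; 8:vri {ADV}; 9:sperklaak {CONJ}; 10:gaask {VERB}.
One satisfying assignment: ADV ADV VERB CONJ ADJ CONJ PREP ADV CONJ VERB.
Check: rule 1 satisfied; rule 2 satisfied; rule 3 satisfied.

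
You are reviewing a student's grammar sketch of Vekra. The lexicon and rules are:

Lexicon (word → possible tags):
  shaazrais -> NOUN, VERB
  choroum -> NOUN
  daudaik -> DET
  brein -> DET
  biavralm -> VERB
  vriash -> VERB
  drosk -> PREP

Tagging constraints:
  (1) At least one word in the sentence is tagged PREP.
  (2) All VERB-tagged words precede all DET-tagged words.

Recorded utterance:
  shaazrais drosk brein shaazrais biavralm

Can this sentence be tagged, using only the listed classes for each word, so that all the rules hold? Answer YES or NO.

Candidates per position — 1:shaazrais {NOUN,VERB}; 2:drosk {PREP}; 3:brein {DET}; 4:shaazrais {NOUN,VERB}; 5:biavralm {VERB}.
Rule 2 cannot be satisfied by any choice of tags from the lexicon.
So there is no consistent tagging.

NO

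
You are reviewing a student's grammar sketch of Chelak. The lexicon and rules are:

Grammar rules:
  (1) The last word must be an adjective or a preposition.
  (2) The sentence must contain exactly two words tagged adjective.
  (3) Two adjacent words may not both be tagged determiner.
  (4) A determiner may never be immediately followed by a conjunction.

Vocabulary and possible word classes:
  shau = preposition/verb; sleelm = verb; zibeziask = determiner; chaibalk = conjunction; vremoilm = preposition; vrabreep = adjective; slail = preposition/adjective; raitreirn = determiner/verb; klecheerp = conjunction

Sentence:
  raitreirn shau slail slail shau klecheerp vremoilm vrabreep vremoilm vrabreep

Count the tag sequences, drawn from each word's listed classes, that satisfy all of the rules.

Candidates per position — 1:raitreirn {determiner,verb}; 2:shau {preposition,verb}; 3:slail {preposition,adjective}; 4:slail {preposition,adjective}; 5:shau {preposition,verb}; 6:klecheerp {conjunction}; 7:vremoilm {preposition}; 8:vrabreep {adjective}; 9:vremoilm {preposition}; 10:vrabreep {adjective}.
There are 32 candidate sequences in total.
Checking each against the rules leaves 8 sequences.
Count = 8.

8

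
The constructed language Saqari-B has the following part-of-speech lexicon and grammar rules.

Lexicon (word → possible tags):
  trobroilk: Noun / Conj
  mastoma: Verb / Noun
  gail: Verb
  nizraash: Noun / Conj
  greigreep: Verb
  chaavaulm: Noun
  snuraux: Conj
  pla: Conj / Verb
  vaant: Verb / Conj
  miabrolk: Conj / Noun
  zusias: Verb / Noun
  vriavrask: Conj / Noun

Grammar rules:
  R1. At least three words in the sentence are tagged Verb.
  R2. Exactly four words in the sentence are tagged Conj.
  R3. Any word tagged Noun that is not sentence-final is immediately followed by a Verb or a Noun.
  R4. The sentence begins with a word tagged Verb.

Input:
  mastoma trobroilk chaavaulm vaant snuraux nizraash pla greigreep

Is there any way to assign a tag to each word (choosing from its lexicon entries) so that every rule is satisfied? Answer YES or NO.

YES

Candidates per position — 1:mastoma {Verb,Noun}; 2:trobroilk {Noun,Conj}; 3:chaavaulm {Noun}; 4:vaant {Verb,Conj}; 5:snuraux {Conj}; 6:nizraash {Noun,Conj}; 7:pla {Conj,Verb}; 8:greigreep {Verb}.
One satisfying assignment: Verb Conj Noun Verb Conj Conj Conj Verb.
Checking: rule 1 holds; rule 2 holds; rule 3 holds; rule 4 holds.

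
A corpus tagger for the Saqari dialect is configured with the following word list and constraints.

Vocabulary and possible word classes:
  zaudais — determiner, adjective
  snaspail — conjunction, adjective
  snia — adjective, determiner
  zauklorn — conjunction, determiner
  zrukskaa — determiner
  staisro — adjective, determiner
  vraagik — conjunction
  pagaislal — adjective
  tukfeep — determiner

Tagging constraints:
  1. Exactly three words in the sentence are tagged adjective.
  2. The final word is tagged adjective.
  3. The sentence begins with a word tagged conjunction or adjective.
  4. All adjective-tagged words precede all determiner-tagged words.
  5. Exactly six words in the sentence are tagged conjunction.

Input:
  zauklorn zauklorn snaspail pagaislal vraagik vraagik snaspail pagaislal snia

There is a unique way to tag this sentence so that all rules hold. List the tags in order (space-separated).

conjunction conjunction conjunction adjective conjunction conjunction conjunction adjective adjective

Candidates per position — 1:zauklorn {conjunction,determiner}; 2:zauklorn {conjunction,determiner}; 3:snaspail {conjunction,adjective}; 4:pagaislal {adjective}; 5:vraagik {conjunction}; 6:vraagik {conjunction}; 7:snaspail {conjunction,adjective}; 8:pagaislal {adjective}; 9:snia {adjective,determiner}.
Position 1: tagging it determiner would leave rule 3 unsatisfiable, so it must be conjunction.
Position 2: tagging it determiner would leave rule 4 unsatisfiable, so it must be conjunction.
Position 3: tagging it adjective would leave rule 5 unsatisfiable, so it must be conjunction.
Position 7: tagging it adjective would leave rule 5 unsatisfiable, so it must be conjunction.
Position 9: tagging it determiner would leave rule 1 unsatisfiable, so it must be adjective.
That leaves exactly one tagging: conjunction conjunction conjunction adjective conjunction conjunction conjunction adjective adjective.
Verifying each rule — rule 1 holds; rule 2 holds; rule 3 holds; rule 4 holds; rule 5 holds.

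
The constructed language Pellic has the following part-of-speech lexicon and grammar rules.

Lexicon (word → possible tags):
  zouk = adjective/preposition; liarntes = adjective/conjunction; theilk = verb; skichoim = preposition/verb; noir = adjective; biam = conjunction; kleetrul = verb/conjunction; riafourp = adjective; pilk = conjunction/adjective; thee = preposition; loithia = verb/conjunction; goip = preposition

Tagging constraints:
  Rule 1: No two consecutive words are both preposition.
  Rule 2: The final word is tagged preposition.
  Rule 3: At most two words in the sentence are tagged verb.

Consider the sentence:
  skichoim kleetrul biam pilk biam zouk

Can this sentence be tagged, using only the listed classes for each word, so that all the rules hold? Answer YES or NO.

YES

Candidates per position — 1:skichoim {preposition,verb}; 2:kleetrul {verb,conjunction}; 3:biam {conjunction}; 4:pilk {conjunction,adjective}; 5:biam {conjunction}; 6:zouk {adjective,preposition}.
One satisfying assignment: preposition verb conjunction adjective conjunction preposition.
Verifying each rule — rule 1 satisfied; rule 2 satisfied; rule 3 satisfied.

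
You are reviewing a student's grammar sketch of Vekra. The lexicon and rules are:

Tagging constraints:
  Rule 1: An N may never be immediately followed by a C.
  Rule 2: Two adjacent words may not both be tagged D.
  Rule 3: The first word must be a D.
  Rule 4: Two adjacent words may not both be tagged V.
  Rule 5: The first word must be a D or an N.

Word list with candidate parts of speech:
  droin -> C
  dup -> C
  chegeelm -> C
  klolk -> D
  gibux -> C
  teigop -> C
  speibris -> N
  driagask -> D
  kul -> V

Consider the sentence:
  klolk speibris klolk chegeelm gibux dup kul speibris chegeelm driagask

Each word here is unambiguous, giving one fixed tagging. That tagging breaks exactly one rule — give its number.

Fixed tagging: D N D C C C V N C D.
Checking each rule: R1 violated, R2 holds, R3 holds, R4 holds, R5 holds.
Only rule 1 fails.

1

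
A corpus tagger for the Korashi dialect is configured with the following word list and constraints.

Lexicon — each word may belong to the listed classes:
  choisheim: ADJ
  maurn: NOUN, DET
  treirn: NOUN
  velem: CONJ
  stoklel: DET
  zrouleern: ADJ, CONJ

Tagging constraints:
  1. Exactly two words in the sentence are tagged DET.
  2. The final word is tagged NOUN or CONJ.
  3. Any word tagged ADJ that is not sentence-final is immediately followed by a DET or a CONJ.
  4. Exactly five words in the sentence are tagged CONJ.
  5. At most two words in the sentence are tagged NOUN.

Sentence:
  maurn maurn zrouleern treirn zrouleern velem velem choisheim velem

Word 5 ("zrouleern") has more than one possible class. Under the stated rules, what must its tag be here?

Candidates per position — 1:maurn {NOUN,DET}; 2:maurn {NOUN,DET}; 3:zrouleern {ADJ,CONJ}; 4:treirn {NOUN}; 5:zrouleern {ADJ,CONJ}; 6:velem {CONJ}; 7:velem {CONJ}; 8:choisheim {ADJ}; 9:velem {CONJ}.
Position 1: tagging it NOUN would leave rule 1 unsatisfiable, so it must be DET.
Position 2: tagging it NOUN would leave rule 1 unsatisfiable, so it must be DET.
Position 3: tagging it ADJ would leave rule 3 unsatisfiable, so it must be CONJ.
Position 5: tagging it ADJ would leave rule 4 unsatisfiable, so it must be CONJ.
The unique satisfying tagging is: DET DET CONJ NOUN CONJ CONJ CONJ ADJ CONJ.
Rule-by-rule: rule 1 holds; rule 2 holds; rule 3 holds; rule 4 holds; rule 5 holds.

CONJ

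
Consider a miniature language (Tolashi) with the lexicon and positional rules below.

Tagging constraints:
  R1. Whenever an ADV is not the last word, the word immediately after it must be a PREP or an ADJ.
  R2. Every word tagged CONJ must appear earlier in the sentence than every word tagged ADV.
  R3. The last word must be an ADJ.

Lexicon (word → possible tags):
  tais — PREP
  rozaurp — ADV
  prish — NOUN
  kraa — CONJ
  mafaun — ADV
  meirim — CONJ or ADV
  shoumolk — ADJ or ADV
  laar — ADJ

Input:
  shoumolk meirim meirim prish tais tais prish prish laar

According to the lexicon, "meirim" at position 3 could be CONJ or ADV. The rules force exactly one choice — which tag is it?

Candidates per position — 1:shoumolk {ADJ,ADV}; 2:meirim {CONJ,ADV}; 3:meirim {CONJ,ADV}; 4:prish {NOUN}; 5:tais {PREP}; 6:tais {PREP}; 7:prish {NOUN}; 8:prish {NOUN}; 9:laar {ADJ}.
At position 1, choosing ADV makes rule 1 impossible to satisfy; hence ADJ.
At position 2, choosing ADV makes rule 1 impossible to satisfy; hence CONJ.
At position 3, choosing ADV makes rule 1 impossible to satisfy; hence CONJ.
The only consistent sequence is: ADJ CONJ CONJ NOUN PREP PREP NOUN NOUN ADJ.
Verifying each rule — rule 1 satisfied; rule 2 satisfied; rule 3 satisfied.

CONJ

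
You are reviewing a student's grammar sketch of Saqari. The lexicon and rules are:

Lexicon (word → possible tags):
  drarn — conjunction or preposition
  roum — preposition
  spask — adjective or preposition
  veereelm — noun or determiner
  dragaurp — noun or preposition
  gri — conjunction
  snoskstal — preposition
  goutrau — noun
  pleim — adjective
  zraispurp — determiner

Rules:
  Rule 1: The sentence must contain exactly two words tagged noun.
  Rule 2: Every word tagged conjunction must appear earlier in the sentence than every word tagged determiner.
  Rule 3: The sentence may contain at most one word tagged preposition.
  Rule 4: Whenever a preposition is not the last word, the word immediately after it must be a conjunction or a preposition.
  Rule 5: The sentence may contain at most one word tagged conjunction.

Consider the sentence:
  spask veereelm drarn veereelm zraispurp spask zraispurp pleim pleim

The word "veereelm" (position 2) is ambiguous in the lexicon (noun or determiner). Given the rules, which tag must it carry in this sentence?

Candidates per position — 1:spask {adjective,preposition}; 2:veereelm {noun,determiner}; 3:drarn {conjunction,preposition}; 4:veereelm {noun,determiner}; 5:zraispurp {determiner}; 6:spask {adjective,preposition}; 7:zraispurp {determiner}; 8:pleim {adjective}; 9:pleim {adjective}.
At position 1, choosing preposition makes rule 4 impossible to satisfy; hence adjective.
At position 2, choosing determiner makes rule 1 impossible to satisfy; hence noun.
At position 3, choosing preposition makes rule 4 impossible to satisfy; hence conjunction.
At position 4, choosing determiner makes rule 1 impossible to satisfy; hence noun.
At position 6, choosing preposition makes rule 4 impossible to satisfy; hence adjective.
That leaves exactly one tagging: adjective noun conjunction noun determiner adjective determiner adjective adjective.
Verifying each rule — rule 1 holds; rule 2 holds; rule 3 holds; rule 4 holds; rule 5 holds.

noun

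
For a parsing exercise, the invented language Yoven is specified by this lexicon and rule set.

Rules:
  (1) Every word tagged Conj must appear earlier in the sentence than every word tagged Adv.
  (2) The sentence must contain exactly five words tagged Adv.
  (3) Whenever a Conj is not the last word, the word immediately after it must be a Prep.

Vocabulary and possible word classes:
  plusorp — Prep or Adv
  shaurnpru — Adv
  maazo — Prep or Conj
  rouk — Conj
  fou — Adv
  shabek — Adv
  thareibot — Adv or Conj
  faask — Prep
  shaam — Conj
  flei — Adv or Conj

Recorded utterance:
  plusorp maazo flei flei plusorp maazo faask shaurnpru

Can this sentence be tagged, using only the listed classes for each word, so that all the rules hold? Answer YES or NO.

Candidates per position — 1:plusorp {Prep,Adv}; 2:maazo {Prep,Conj}; 3:flei {Adv,Conj}; 4:flei {Adv,Conj}; 5:plusorp {Prep,Adv}; 6:maazo {Prep,Conj}; 7:faask {Prep}; 8:shaurnpru {Adv}.
One satisfying assignment: Adv Prep Adv Adv Adv Prep Prep Adv.
Verifying each rule — rule 1 satisfied; rule 2 satisfied; rule 3 satisfied.

YES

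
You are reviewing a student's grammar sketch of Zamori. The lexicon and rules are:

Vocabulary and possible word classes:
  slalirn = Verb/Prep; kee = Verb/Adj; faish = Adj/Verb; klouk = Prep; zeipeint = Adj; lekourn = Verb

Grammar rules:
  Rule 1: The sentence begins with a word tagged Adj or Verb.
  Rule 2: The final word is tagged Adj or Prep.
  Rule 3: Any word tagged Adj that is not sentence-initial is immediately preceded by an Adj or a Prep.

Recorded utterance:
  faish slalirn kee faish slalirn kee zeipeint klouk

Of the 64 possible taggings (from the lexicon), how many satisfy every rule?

Candidates per position — 1:faish {Adj,Verb}; 2:slalirn {Verb,Prep}; 3:kee {Verb,Adj}; 4:faish {Adj,Verb}; 5:slalirn {Verb,Prep}; 6:kee {Verb,Adj}; 7:zeipeint {Adj}; 8:klouk {Prep}.
There are 64 candidate sequences in total.
Checking each against the rules leaves 8 sequences.
Count = 8.

8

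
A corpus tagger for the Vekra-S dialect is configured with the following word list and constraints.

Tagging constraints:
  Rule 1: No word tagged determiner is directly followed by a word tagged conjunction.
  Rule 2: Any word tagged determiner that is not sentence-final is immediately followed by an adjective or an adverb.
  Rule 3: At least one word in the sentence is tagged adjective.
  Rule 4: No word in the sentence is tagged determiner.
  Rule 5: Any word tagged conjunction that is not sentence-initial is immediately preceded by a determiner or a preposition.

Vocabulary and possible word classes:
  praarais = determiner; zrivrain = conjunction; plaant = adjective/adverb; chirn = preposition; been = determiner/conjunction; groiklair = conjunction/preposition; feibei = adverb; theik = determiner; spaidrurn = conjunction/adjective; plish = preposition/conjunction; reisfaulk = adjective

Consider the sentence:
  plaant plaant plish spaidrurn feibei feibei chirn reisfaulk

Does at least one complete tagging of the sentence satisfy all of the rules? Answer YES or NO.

Candidates per position — 1:plaant {adjective,adverb}; 2:plaant {adjective,adverb}; 3:plish {preposition,conjunction}; 4:spaidrurn {conjunction,adjective}; 5:feibei {adverb}; 6:feibei {adverb}; 7:chirn {preposition}; 8:reisfaulk {adjective}.
One satisfying assignment: adjective adverb preposition adjective adverb adverb preposition adjective.
Rule-by-rule: rule 1 ok; rule 2 ok; rule 3 ok; rule 4 ok; rule 5 ok.

YES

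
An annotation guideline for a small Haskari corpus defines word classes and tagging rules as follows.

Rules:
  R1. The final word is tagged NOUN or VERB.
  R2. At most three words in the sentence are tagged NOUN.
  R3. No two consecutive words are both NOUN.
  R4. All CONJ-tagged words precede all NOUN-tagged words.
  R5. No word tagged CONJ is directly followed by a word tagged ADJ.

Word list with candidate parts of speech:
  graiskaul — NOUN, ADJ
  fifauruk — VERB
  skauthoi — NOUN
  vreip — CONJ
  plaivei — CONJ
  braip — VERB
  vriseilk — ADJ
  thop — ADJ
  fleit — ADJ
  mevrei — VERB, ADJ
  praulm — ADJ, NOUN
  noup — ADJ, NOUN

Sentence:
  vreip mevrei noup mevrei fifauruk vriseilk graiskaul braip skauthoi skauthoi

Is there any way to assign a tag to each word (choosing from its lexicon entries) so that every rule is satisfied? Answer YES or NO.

Candidates per position — 1:vreip {CONJ}; 2:mevrei {VERB,ADJ}; 3:noup {ADJ,NOUN}; 4:mevrei {VERB,ADJ}; 5:fifauruk {VERB}; 6:vriseilk {ADJ}; 7:graiskaul {NOUN,ADJ}; 8:braip {VERB}; 9:skauthoi {NOUN}; 10:skauthoi {NOUN}.
Rule 3 cannot be satisfied by any choice of tags from the lexicon.
So there is no consistent tagging.

NO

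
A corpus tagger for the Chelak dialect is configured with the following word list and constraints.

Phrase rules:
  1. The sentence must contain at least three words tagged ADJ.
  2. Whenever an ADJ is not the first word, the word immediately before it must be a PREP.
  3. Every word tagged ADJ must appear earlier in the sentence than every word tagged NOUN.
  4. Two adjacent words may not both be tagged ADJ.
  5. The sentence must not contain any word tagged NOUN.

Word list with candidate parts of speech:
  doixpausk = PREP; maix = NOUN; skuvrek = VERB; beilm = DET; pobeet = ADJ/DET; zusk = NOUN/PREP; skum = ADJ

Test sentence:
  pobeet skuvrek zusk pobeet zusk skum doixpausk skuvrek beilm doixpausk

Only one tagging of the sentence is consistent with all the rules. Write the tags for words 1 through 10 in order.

ADJ VERB PREP ADJ PREP ADJ PREP VERB DET PREP

Candidates per position — 1:pobeet {ADJ,DET}; 2:skuvrek {VERB}; 3:zusk {NOUN,PREP}; 4:pobeet {ADJ,DET}; 5:zusk {NOUN,PREP}; 6:skum {ADJ}; 7:doixpausk {PREP}; 8:skuvrek {VERB}; 9:beilm {DET}; 10:doixpausk {PREP}.
Position 1: tagging it DET would leave rule 1 unsatisfiable, so it must be ADJ.
Position 3: tagging it NOUN would leave rule 3 unsatisfiable, so it must be PREP.
Position 4: tagging it DET would leave rule 1 unsatisfiable, so it must be ADJ.
Position 5: tagging it NOUN would leave rule 2 unsatisfiable, so it must be PREP.
The unique satisfying tagging is: ADJ VERB PREP ADJ PREP ADJ PREP VERB DET PREP.
Check: rule 1 satisfied; rule 2 satisfied; rule 3 satisfied; rule 4 satisfied; rule 5 satisfied.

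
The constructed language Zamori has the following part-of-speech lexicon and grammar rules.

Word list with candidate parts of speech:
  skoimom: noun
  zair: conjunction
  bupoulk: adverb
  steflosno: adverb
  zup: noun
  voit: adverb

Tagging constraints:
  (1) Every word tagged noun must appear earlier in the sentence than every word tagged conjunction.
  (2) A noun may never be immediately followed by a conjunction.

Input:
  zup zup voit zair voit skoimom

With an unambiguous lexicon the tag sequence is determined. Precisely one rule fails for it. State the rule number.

1

Fixed tagging: noun noun adverb conjunction adverb noun.
Applying the rules: R1 violated, R2 holds.
Only rule 1 fails.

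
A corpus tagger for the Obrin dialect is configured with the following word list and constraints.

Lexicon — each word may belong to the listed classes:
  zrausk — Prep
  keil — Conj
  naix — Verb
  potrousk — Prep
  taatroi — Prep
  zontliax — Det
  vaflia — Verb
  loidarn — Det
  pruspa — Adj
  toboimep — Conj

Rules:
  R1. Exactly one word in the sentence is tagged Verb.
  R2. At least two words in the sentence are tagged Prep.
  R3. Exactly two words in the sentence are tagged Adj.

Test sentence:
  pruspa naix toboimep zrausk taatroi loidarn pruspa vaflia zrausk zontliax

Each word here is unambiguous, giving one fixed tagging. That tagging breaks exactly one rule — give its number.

1

Fixed tagging: Adj Verb Conj Prep Prep Det Adj Verb Prep Det.
Rule check: R1 fails, R2 ok, R3 ok.
Only rule 1 fails.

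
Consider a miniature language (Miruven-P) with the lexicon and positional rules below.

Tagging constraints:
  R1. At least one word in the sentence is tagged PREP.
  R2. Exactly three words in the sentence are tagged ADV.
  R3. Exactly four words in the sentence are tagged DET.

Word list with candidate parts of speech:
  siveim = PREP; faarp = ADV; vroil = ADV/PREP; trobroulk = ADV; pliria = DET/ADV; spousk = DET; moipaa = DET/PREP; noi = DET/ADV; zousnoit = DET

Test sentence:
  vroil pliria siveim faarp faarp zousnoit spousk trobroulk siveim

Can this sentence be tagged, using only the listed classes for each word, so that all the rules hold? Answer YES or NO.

NO

Candidates per position — 1:vroil {ADV,PREP}; 2:pliria {DET,ADV}; 3:siveim {PREP}; 4:faarp {ADV}; 5:faarp {ADV}; 6:zousnoit {DET}; 7:spousk {DET}; 8:trobroulk {ADV}; 9:siveim {PREP}.
Rule 3 cannot be satisfied by any choice of tags from the lexicon.
So there is no consistent tagging.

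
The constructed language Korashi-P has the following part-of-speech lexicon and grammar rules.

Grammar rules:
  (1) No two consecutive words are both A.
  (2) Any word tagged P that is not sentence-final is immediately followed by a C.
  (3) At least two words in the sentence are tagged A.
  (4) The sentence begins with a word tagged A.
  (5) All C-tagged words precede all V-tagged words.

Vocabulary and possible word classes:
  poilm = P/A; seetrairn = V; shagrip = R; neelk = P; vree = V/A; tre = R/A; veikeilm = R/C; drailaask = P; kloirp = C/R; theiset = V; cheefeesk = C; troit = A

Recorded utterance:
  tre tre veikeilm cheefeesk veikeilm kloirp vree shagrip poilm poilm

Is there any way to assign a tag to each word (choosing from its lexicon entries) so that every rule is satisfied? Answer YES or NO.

YES

Candidates per position — 1:tre {R,A}; 2:tre {R,A}; 3:veikeilm {R,C}; 4:cheefeesk {C}; 5:veikeilm {R,C}; 6:kloirp {C,R}; 7:vree {V,A}; 8:shagrip {R}; 9:poilm {P,A}; 10:poilm {P,A}.
One satisfying assignment: A R C C C R V R A P.
Check: rule 1 ok; rule 2 ok; rule 3 ok; rule 4 ok; rule 5 ok.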